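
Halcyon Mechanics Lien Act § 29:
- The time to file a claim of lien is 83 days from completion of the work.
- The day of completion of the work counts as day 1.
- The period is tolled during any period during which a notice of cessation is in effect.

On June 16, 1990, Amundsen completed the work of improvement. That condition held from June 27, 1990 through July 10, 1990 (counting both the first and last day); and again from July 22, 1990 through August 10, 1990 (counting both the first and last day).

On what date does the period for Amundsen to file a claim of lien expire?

October 10, 1990

Counting June 16, 1990 as day 1, day 83 is September 6, 1990.
From June 27, 1990 through July 10, 1990 inclusive is 14 days; tolling adds 14 days: September 6, 1990 + 14 days = September 20, 1990.
From July 22, 1990 through August 10, 1990 inclusive is 20 days; tolling adds 20 days: September 20, 1990 + 20 days = October 10, 1990.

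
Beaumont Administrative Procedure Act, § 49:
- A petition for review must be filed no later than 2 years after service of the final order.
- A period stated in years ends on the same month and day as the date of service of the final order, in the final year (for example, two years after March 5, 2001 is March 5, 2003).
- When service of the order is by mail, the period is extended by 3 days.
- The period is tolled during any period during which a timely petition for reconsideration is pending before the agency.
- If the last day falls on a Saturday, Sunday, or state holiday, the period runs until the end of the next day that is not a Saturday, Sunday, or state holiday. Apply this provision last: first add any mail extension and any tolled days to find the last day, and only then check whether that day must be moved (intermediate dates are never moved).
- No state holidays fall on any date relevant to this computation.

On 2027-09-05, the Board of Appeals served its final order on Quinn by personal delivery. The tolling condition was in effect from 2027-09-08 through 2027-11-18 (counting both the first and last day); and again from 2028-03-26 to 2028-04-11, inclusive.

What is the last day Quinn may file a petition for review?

December 3, 2029

2 years after 2027-09-05 is September 5, 2029.
Service was not by mail, so no mail extension applies.
From September 8, 2027 through November 18, 2027 inclusive is 72 days; tolling adds 72 days: September 5, 2029 + 72 days = November 16, 2029.
From March 26, 2028 through April 11, 2028 inclusive is 17 days; tolling adds 17 days: November 16, 2029 + 17 days = December 3, 2029.
December 3, 2029 is a Monday and not a state holiday, so no extension applies.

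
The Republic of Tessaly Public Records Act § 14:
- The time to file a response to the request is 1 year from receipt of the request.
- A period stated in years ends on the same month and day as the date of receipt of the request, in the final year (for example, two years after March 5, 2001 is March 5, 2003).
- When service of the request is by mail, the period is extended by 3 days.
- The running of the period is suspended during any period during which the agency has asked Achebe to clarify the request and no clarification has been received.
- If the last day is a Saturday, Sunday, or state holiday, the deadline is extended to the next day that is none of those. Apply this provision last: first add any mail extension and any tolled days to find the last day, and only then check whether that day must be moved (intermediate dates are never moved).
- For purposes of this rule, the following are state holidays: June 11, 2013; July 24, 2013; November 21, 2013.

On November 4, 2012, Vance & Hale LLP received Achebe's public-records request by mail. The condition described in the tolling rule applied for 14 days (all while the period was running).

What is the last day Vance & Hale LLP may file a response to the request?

November 22, 2013

1 year after November 4, 2012 is November 4, 2013.
Service was by mail, adding 3 days: November 4, 2013 + 3 days = November 7, 2013.
Tolling adds 14 days: November 7, 2013 + 14 days = November 21, 2013.
November 21, 2013 is a listed holiday. The next qualifying day is November 22, 2013.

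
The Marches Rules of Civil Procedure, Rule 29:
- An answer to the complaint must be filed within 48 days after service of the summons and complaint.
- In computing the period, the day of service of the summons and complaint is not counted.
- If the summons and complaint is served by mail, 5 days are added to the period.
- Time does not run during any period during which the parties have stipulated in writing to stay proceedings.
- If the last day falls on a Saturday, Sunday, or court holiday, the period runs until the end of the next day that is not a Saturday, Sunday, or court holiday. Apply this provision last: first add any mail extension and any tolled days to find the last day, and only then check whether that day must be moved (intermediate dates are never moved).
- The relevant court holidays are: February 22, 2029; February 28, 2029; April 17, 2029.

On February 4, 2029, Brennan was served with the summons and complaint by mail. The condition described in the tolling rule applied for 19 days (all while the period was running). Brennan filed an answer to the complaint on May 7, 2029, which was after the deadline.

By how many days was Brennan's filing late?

48 days after February 4, 2029 is March 24, 2029.
Service was by mail, adding 5 days: March 24, 2029 + 5 days = March 29, 2029.
Tolling adds 19 days: March 29, 2029 + 19 days = April 17, 2029.
April 17, 2029 is a listed holiday. The next qualifying day is April 18, 2029.
The deadline is April 18, 2029; from April 18, 2029 to May 7, 2029 is 19 days.

19 days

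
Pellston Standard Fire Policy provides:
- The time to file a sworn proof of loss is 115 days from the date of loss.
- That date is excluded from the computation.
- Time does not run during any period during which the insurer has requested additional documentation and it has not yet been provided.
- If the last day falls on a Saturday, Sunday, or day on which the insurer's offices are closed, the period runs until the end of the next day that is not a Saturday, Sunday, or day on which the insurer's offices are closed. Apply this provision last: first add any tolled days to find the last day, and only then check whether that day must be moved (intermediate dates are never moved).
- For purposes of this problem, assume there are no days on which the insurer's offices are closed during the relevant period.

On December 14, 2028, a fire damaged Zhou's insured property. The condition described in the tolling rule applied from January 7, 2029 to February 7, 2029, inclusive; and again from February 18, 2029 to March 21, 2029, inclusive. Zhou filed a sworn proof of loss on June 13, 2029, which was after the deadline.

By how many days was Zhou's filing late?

2 days

115 days after December 14, 2028 is April 8, 2029.
From January 7, 2029 through February 7, 2029 inclusive is 32 days; tolling adds 32 days: April 8, 2029 + 32 days = May 10, 2029.
From February 18, 2029 through March 21, 2029 inclusive is 32 days; tolling adds 32 days: May 10, 2029 + 32 days = June 11, 2029.
June 11, 2029 is a Monday and not a day on which the insurer's offices are closed, so no extension applies.
The deadline is June 11, 2029; from June 11, 2029 to June 13, 2029 is 2 days.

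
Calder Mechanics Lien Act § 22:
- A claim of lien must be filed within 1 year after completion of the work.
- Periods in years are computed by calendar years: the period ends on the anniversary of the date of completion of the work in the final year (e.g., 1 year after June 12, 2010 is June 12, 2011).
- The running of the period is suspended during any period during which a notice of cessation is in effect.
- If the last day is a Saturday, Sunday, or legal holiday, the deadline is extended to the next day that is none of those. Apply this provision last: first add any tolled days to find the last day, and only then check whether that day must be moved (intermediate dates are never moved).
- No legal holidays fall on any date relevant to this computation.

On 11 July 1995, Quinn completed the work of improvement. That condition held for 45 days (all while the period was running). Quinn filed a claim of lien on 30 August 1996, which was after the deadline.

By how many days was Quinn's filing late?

4 days

1 year after 11 July 1995 is July 11, 1996.
Tolling adds 45 days: July 11, 1996 + 45 days = August 25, 1996.
August 25, 1996 is Sunday. The next qualifying day is August 26, 1996.
The deadline is August 26, 1996; from August 26, 1996 to August 30, 1996 is 4 days.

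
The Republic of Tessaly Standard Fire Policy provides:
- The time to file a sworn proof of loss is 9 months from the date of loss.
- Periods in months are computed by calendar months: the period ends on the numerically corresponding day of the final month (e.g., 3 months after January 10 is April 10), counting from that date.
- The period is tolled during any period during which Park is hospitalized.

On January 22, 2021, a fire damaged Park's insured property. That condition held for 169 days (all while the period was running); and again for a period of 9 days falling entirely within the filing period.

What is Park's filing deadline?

9 months after January 22, 2021 is October 22, 2021.
Tolling adds 169 days: October 22, 2021 + 169 days = April 9, 2022.
Tolling adds 9 days: April 9, 2022 + 9 days = April 18, 2022.

April 18, 2022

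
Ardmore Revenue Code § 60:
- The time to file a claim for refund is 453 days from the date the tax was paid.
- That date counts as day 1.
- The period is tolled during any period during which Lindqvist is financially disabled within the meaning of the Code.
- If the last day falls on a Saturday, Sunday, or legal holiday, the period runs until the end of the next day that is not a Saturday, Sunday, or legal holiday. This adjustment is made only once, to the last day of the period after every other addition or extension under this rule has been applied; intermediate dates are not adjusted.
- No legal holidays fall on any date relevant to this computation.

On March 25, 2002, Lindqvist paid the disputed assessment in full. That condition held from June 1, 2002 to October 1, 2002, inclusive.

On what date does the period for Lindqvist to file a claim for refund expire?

Counting March 25, 2002 as day 1, day 453 is June 20, 2003.
From June 1, 2002 through October 1, 2002 inclusive is 123 days; tolling adds 123 days: June 20, 2003 + 123 days = October 21, 2003.
October 21, 2003 is a Tuesday and not a legal holiday, so no extension applies.

October 21, 2003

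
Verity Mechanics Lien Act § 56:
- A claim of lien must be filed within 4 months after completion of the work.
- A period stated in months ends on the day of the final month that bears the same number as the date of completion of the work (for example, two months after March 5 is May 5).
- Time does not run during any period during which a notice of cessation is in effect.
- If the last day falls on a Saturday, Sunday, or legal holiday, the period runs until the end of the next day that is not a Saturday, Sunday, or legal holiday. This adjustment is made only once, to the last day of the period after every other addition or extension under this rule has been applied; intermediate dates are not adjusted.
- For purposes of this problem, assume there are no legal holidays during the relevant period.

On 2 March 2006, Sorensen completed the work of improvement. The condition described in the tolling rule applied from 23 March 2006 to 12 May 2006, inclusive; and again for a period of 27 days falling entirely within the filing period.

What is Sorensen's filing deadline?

September 18, 2006

4 months after 2 March 2006 is July 2, 2006.
From March 23, 2006 through May 12, 2006 inclusive is 51 days; tolling adds 51 days: July 2, 2006 + 51 days = August 22, 2006.
Tolling adds 27 days: August 22, 2006 + 27 days = September 18, 2006.
September 18, 2006 is a Monday and not a legal holiday, so no extension applies.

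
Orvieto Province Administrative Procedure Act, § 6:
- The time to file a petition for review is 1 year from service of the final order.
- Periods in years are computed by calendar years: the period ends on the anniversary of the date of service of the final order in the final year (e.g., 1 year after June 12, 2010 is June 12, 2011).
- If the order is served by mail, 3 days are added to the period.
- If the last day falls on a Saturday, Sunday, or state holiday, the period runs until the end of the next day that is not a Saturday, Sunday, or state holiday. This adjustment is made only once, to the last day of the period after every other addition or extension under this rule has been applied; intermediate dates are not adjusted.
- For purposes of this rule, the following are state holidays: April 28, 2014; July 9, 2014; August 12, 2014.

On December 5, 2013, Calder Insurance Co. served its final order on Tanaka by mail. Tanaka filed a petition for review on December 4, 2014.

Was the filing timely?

Yes

1 year after December 5, 2013 is December 5, 2014.
Service was by mail, adding 3 days: December 5, 2014 + 3 days = December 8, 2014.
December 8, 2014 is a Monday and not a state holiday, so no extension applies.
The deadline is December 8, 2014; the filing on December 4, 2014 is on or before that date.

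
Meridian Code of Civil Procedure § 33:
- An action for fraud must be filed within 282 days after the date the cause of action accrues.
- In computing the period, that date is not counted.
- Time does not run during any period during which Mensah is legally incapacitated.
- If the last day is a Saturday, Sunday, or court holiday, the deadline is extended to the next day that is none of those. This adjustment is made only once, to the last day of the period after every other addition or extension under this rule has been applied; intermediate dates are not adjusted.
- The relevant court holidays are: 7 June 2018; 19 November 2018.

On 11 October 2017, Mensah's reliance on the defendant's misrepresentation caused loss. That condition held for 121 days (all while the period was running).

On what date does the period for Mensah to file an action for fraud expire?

282 days after 11 October 2017 is July 20, 2018.
Tolling adds 121 days: July 20, 2018 + 121 days = November 18, 2018.
November 18, 2018 is Sunday; November 19, 2018 is a listed holiday. The next qualifying day is November 20, 2018.

November 20, 2018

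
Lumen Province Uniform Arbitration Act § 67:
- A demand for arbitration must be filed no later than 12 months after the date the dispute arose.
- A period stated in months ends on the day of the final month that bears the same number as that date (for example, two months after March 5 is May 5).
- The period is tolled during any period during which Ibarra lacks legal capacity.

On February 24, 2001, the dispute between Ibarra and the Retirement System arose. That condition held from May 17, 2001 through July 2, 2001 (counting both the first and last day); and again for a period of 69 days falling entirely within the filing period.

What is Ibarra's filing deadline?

12 months after February 24, 2001 is February 24, 2002.
From May 17, 2001 through July 2, 2001 inclusive is 47 days; tolling adds 47 days: February 24, 2002 + 47 days = April 12, 2002.
Tolling adds 69 days: April 12, 2002 + 69 days = June 20, 2002.

June 20, 2002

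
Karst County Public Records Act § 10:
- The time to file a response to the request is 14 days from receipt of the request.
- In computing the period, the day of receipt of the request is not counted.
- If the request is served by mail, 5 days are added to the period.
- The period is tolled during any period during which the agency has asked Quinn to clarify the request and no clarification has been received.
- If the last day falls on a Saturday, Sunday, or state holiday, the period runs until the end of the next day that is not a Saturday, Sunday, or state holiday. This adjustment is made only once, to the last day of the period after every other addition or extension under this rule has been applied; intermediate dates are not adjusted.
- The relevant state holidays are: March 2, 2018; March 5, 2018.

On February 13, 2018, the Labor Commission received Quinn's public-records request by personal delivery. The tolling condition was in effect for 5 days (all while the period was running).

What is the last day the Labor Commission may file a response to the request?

14 days after February 13, 2018 is February 27, 2018.
Service was not by mail, so no mail extension applies.
Tolling adds 5 days: February 27, 2018 + 5 days = March 4, 2018.
March 4, 2018 is Sunday; March 5, 2018 is a listed holiday. The next qualifying day is March 6, 2018.

March 6, 2018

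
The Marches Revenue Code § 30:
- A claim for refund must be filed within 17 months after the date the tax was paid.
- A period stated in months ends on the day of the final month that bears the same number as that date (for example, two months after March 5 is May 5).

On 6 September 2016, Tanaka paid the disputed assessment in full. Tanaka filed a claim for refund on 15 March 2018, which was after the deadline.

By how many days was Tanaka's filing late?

37 days

17 months after 6 September 2016 is February 6, 2018.
The deadline is February 6, 2018; from February 6, 2018 to March 15, 2018 is 37 days.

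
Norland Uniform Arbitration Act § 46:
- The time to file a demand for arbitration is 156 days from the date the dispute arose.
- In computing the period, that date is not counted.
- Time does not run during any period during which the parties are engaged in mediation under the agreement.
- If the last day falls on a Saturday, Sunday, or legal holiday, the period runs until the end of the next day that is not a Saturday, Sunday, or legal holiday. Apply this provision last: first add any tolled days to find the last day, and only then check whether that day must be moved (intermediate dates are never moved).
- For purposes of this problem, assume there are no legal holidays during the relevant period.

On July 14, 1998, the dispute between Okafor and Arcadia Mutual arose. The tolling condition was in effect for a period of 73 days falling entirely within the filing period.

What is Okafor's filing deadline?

156 days after July 14, 1998 is December 17, 1998.
Tolling adds 73 days: December 17, 1998 + 73 days = February 28, 1999.
February 28, 1999 is Sunday. The next qualifying day is March 1, 1999.

March 1, 1999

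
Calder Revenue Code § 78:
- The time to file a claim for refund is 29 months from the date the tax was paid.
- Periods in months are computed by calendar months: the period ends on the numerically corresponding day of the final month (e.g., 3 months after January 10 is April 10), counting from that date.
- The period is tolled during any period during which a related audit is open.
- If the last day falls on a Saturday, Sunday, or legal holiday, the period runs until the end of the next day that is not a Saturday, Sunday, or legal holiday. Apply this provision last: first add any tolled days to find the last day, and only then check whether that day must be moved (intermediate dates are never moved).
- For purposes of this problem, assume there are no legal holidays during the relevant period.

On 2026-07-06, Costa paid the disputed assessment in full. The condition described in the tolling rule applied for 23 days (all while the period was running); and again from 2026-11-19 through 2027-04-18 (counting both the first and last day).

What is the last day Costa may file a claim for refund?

May 29, 2029

29 months after 2026-07-06 is December 6, 2028.
Tolling adds 23 days: December 6, 2028 + 23 days = December 29, 2028.
From November 19, 2026 through April 18, 2027 inclusive is 151 days; tolling adds 151 days: December 29, 2028 + 151 days = May 29, 2029.
May 29, 2029 is a Tuesday and not a legal holiday, so no extension applies.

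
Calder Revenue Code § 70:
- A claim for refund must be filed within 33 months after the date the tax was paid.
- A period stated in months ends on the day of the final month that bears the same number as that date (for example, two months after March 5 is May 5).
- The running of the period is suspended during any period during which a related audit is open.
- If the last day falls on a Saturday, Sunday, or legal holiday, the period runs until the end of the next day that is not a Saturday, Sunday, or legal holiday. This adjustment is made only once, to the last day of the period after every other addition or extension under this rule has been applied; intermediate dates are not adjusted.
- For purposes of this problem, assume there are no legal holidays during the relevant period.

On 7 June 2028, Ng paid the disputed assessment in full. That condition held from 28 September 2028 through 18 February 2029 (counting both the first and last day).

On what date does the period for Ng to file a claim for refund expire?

33 months after 7 June 2028 is March 7, 2031.
From September 28, 2028 through February 18, 2029 inclusive is 144 days; tolling adds 144 days: March 7, 2031 + 144 days = July 29, 2031.
July 29, 2031 is a Tuesday and not a legal holiday, so no extension applies.

July 29, 2031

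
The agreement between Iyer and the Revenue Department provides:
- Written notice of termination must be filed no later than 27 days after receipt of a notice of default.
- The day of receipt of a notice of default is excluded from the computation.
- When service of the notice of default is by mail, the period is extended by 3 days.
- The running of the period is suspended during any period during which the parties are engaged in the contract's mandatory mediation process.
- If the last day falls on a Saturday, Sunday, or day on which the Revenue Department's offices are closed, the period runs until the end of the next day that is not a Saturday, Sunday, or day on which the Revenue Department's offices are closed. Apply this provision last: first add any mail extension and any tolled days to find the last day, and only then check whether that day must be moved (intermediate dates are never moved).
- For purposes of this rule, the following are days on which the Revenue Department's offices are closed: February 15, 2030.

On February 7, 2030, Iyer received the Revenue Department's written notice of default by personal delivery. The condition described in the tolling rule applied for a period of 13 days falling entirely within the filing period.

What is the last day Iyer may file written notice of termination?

27 days after February 7, 2030 is March 6, 2030.
Service was not by mail, so no mail extension applies.
Tolling adds 13 days: March 6, 2030 + 13 days = March 19, 2030.
March 19, 2030 is a Tuesday and not a day on which the Revenue Department's offices are closed, so no extension applies.

March 19, 2030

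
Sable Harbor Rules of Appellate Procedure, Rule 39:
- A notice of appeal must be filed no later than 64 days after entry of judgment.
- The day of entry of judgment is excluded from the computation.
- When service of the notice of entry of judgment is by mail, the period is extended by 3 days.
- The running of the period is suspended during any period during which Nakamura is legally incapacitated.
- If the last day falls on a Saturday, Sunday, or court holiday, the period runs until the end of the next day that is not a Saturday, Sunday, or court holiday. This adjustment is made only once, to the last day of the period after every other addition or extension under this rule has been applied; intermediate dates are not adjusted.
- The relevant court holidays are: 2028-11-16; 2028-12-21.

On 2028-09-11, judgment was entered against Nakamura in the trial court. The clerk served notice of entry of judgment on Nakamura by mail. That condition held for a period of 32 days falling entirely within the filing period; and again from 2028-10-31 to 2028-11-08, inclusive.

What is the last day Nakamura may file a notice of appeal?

64 days after 2028-09-11 is November 14, 2028.
Service was by mail, adding 3 days: November 14, 2028 + 3 days = November 17, 2028.
Tolling adds 32 days: November 17, 2028 + 32 days = December 19, 2028.
From October 31, 2028 through November 8, 2028 inclusive is 9 days; tolling adds 9 days: December 19, 2028 + 9 days = December 28, 2028.
December 28, 2028 is a Thursday and not a court holiday, so no extension applies.

December 28, 2028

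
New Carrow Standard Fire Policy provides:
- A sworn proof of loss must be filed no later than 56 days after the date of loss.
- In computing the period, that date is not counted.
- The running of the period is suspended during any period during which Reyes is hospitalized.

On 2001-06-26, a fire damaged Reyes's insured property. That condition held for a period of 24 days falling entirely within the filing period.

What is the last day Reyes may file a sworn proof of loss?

56 days after 2001-06-26 is August 21, 2001.
Tolling adds 24 days: August 21, 2001 + 24 days = September 14, 2001.

September 14, 2001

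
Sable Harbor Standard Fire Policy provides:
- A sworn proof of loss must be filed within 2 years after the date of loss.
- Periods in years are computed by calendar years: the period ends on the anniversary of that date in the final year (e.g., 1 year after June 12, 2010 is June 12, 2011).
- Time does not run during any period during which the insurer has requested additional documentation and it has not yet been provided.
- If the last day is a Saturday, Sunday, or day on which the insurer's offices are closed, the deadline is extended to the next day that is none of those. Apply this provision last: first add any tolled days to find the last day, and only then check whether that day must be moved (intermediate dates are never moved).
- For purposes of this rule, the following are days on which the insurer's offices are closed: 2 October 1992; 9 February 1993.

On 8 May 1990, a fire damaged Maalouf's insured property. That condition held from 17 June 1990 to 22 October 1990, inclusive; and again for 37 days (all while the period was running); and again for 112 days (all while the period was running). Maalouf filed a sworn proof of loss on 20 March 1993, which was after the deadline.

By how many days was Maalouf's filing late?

2 years after 8 May 1990 is May 8, 1992.
From June 17, 1990 through October 22, 1990 inclusive is 128 days; tolling adds 128 days: May 8, 1992 + 128 days = September 13, 1992.
Tolling adds 37 days: September 13, 1992 + 37 days = October 20, 1992.
Tolling adds 112 days: October 20, 1992 + 112 days = February 9, 1993.
February 9, 1993 is a listed holiday. The next qualifying day is February 10, 1993.
The deadline is February 10, 1993; from February 10, 1993 to March 20, 1993 is 38 days.

38 days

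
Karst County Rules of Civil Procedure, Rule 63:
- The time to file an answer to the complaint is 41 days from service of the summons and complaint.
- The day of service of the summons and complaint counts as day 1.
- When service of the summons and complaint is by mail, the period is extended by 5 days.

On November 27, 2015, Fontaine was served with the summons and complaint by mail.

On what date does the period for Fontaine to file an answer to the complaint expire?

Counting November 27, 2015 as day 1, day 41 is January 6, 2016.
Service was by mail, adding 5 days: January 6, 2016 + 5 days = January 11, 2016.

January 11, 2016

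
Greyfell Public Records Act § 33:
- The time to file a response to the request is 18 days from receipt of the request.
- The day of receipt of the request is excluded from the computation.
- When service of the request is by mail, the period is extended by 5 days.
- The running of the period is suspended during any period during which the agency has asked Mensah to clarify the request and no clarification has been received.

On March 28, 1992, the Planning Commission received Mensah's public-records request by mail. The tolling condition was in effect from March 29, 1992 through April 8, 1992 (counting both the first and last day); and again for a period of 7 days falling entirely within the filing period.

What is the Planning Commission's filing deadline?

18 days after March 28, 1992 is April 15, 1992.
Service was by mail, adding 5 days: April 15, 1992 + 5 days = April 20, 1992.
From March 29, 1992 through April 8, 1992 inclusive is 11 days; tolling adds 11 days: April 20, 1992 + 11 days = May 1, 1992.
Tolling adds 7 days: May 1, 1992 + 7 days = May 8, 1992.

May 8, 1992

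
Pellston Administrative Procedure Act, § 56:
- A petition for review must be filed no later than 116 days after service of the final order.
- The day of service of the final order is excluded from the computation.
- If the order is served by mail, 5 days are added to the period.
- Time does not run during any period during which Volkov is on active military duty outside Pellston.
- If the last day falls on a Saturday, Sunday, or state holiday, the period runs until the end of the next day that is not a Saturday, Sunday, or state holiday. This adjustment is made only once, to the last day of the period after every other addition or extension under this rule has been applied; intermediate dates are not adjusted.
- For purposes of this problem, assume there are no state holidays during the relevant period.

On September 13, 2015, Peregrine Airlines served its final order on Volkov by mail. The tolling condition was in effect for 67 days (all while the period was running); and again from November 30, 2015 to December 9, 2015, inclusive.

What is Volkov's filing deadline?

116 days after September 13, 2015 is January 7, 2016.
Service was by mail, adding 5 days: January 7, 2016 + 5 days = January 12, 2016.
Tolling adds 67 days: January 12, 2016 + 67 days = March 19, 2016.
From November 30, 2015 through December 9, 2015 inclusive is 10 days; tolling adds 10 days: March 19, 2016 + 10 days = March 29, 2016.
March 29, 2016 is a Tuesday and not a state holiday, so no extension applies.

March 29, 2016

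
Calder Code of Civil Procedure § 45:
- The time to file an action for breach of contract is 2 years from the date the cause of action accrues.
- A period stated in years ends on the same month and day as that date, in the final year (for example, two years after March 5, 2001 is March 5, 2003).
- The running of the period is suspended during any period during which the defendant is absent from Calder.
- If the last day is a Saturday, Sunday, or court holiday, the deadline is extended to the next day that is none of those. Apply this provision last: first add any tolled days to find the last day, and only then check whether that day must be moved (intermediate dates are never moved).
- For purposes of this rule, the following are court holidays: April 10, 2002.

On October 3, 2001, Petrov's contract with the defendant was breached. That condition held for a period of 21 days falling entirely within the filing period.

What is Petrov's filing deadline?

October 24, 2003

2 years after October 3, 2001 is October 3, 2003.
Tolling adds 21 days: October 3, 2003 + 21 days = October 24, 2003.
October 24, 2003 is a Friday and not a court holiday, so no extension applies.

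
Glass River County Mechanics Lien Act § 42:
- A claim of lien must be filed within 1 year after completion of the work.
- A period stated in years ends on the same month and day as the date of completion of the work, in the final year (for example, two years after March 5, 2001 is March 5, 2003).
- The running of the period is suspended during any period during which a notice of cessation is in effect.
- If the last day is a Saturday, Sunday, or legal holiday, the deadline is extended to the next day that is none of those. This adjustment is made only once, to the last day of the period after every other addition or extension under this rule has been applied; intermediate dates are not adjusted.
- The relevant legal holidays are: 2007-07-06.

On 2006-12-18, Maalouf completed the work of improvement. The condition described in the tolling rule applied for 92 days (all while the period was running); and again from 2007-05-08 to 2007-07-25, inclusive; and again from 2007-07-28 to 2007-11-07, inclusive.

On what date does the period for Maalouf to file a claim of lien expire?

September 17, 2008

1 year after 2006-12-18 is December 18, 2007.
Tolling adds 92 days: December 18, 2007 + 92 days = March 19, 2008.
From May 8, 2007 through July 25, 2007 inclusive is 79 days; tolling adds 79 days: March 19, 2008 + 79 days = June 6, 2008.
From July 28, 2007 through November 7, 2007 inclusive is 103 days; tolling adds 103 days: June 6, 2008 + 103 days = September 17, 2008.
September 17, 2008 is a Wednesday and not a legal holiday, so no extension applies.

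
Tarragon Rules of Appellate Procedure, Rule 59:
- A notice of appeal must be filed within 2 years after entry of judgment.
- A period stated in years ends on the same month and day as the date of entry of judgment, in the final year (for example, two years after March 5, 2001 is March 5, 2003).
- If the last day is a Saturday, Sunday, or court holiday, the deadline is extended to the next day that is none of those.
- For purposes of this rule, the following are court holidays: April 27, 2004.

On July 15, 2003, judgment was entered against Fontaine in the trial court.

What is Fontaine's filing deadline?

2 years after July 15, 2003 is July 15, 2005.
July 15, 2005 is a Friday and not a court holiday, so no extension applies.

July 15, 2005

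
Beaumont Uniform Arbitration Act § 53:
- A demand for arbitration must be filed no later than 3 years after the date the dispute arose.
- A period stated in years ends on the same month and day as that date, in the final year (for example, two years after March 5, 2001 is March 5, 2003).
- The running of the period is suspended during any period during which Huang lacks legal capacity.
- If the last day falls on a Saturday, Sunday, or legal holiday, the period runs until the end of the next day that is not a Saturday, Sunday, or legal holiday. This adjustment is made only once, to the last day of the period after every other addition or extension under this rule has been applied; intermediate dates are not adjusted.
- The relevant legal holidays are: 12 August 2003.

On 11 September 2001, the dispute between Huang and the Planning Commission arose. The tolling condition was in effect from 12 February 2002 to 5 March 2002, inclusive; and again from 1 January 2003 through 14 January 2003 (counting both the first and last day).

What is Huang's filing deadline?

3 years after 11 September 2001 is September 11, 2004.
From February 12, 2002 through March 5, 2002 inclusive is 22 days; tolling adds 22 days: September 11, 2004 + 22 days = October 3, 2004.
From January 1, 2003 through January 14, 2003 inclusive is 14 days; tolling adds 14 days: October 3, 2004 + 14 days = October 17, 2004.
October 17, 2004 is Sunday. The next qualifying day is October 18, 2004.

October 18, 2004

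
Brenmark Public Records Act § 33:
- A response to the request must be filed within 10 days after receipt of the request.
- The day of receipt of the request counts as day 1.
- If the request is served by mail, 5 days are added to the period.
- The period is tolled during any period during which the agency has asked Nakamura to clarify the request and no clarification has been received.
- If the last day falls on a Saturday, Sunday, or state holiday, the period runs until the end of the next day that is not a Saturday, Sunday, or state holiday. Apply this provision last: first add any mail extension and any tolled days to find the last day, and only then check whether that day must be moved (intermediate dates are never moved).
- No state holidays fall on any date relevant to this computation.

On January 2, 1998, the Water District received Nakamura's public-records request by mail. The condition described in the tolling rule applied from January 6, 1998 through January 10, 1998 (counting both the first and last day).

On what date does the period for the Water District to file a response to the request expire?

January 21, 1998

Counting January 2, 1998 as day 1, day 10 is January 11, 1998.
Service was by mail, adding 5 days: January 11, 1998 + 5 days = January 16, 1998.
From January 6, 1998 through January 10, 1998 inclusive is 5 days; tolling adds 5 days: January 16, 1998 + 5 days = January 21, 1998.
January 21, 1998 is a Wednesday and not a state holiday, so no extension applies.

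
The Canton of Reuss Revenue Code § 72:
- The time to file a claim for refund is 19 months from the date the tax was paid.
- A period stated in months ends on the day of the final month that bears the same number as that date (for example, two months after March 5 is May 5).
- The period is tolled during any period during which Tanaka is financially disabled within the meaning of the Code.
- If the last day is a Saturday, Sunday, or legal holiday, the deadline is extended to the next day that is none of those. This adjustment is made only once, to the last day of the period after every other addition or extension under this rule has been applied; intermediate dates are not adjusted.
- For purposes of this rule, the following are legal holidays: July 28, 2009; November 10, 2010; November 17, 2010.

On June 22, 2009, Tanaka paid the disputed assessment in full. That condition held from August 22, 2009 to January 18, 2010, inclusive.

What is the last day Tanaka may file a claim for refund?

June 21, 2011

19 months after June 22, 2009 is January 22, 2011.
From August 22, 2009 through January 18, 2010 inclusive is 150 days; tolling adds 150 days: January 22, 2011 + 150 days = June 21, 2011.
June 21, 2011 is a Tuesday and not a legal holiday, so no extension applies.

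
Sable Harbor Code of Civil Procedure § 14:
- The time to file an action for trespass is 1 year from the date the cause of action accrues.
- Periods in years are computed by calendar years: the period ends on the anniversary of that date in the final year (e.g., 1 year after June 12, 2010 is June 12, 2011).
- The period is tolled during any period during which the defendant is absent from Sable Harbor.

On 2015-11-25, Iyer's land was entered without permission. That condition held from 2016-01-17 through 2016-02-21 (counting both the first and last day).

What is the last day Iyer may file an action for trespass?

December 31, 2016

1 year after 2015-11-25 is November 25, 2016.
From January 17, 2016 through February 21, 2016 inclusive is 36 days; tolling adds 36 days: November 25, 2016 + 36 days = December 31, 2016.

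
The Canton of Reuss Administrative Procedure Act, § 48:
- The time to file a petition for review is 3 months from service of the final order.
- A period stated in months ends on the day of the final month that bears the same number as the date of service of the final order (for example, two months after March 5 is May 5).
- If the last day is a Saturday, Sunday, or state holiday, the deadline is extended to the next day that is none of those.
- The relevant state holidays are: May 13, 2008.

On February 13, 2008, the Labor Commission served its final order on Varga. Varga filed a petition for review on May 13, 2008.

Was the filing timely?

3 months after February 13, 2008 is May 13, 2008.
May 13, 2008 is a listed holiday. The next qualifying day is May 14, 2008.
The deadline is May 14, 2008; the filing on May 13, 2008 is on or before that date.

Yes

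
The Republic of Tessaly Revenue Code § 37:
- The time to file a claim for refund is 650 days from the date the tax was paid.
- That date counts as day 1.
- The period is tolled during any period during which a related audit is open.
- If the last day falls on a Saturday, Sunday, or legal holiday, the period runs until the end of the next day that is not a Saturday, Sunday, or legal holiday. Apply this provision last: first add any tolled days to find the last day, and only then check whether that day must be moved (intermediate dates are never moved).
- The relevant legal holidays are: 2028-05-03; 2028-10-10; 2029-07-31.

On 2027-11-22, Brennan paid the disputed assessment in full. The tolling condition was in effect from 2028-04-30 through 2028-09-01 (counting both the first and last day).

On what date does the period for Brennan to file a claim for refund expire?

Counting 2027-11-22 as day 1, day 650 is September 1, 2029.
From April 30, 2028 through September 1, 2028 inclusive is 125 days; tolling adds 125 days: September 1, 2029 + 125 days = January 4, 2030.
January 4, 2030 is a Friday and not a legal holiday, so no extension applies.

January 4, 2030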